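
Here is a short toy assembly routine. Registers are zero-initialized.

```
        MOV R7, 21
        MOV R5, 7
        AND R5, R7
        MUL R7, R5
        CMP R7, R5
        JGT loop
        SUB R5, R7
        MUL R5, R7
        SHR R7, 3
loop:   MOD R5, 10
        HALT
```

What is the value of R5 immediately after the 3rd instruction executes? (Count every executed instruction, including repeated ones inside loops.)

5

MOV R7, 21 → R7=21
MOV R5, 7 → R5=7
AND R5, R7 → R5=7&21=5
After step 3: R5 = 5.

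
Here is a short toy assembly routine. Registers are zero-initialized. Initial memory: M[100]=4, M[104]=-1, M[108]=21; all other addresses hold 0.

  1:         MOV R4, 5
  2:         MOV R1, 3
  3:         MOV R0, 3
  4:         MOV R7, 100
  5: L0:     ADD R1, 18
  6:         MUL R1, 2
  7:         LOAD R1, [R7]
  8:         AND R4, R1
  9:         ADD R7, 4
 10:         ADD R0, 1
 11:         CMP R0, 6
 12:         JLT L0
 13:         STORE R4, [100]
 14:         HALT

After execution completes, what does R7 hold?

112

MOV R4, 5 → R4=5
MOV R1, 3 → R1=3
MOV R0, 3 → R0=3
MOV R7, 100 → R7=100
ADD R1, 18 → R1=3+18=21
MUL R1, 2 → R1=21*2=42
LOAD R1, [R7] → R1=M[100]=4
AND R4, R1 → R4=5&4=4
ADD R7, 4 → R7=100+4=104
ADD R0, 1 → R0=3+1=4
CMP R0, 6  (cmp 4,6)
JLT L0: taken
ADD R1, 18 → R1=4+18=22
MUL R1, 2 → R1=22*2=44
LOAD R1, [R7] → R1=M[104]=-1
AND R4, R1 → R4=4&(-1)=4
ADD R7, 4 → R7=104+4=108
ADD R0, 1 → R0=4+1=5
CMP R0, 6  (cmp 5,6)
JLT L0: taken
ADD R1, 18 → R1=(-1)+18=17
MUL R1, 2 → R1=17*2=34
LOAD R1, [R7] → R1=M[108]=21
AND R4, R1 → R4=4&21=4
ADD R7, 4 → R7=108+4=112
ADD R0, 1 → R0=5+1=6
CMP R0, 6  (cmp 6,6)
JLT L0: not taken
STORE R4, [100] → M[100]=4
halt.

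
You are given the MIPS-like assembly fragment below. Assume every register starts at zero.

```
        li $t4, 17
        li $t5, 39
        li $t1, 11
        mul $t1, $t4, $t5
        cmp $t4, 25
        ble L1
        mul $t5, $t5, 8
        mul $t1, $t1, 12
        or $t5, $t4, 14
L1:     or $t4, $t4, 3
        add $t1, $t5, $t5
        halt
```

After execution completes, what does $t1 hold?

78

$t4=17
$t5=39
$t1=11
$t1=17*39=663
cmp $t4, 25  (cmp 17,25)
ble L1: taken
$t4=17|3=19
$t1=39+39=78
halt.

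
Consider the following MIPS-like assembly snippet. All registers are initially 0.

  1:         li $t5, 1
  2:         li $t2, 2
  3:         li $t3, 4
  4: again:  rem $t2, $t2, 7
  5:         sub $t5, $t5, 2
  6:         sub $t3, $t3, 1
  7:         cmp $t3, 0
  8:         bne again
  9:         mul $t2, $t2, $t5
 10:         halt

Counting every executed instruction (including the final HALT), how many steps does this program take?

li $t5, 1 → $t5=1
li $t2, 2 → $t2=2
li $t3, 4 → $t3=4
rem $t2, $t2, 7 → $t2=2%7=2
sub $t5, $t5, 2 → $t5=1-2=-1
sub $t3, $t3, 1 → $t3=4-1=3
cmp $t3, 0  (cmp 3,0)
bne again: taken
rem $t2, $t2, 7 → $t2=2%7=2
sub $t5, $t5, 2 → $t5=(-1)-2=-3
sub $t3, $t3, 1 → $t3=3-1=2
cmp $t3, 0  (cmp 2,0)
bne again: taken
rem $t2, $t2, 7 → $t2=2%7=2
sub $t5, $t5, 2 → $t5=(-3)-2=-5
sub $t3, $t3, 1 → $t3=2-1=1
cmp $t3, 0  (cmp 1,0)
bne again: taken
rem $t2, $t2, 7 → $t2=2%7=2
sub $t5, $t5, 2 → $t5=(-5)-2=-7
sub $t3, $t3, 1 → $t3=1-1=0
cmp $t3, 0  (cmp 0,0)
bne again: not taken
mul $t2, $t2, $t5 → $t2=2*(-7)=-14
halt.
Total executed instructions: 25.

25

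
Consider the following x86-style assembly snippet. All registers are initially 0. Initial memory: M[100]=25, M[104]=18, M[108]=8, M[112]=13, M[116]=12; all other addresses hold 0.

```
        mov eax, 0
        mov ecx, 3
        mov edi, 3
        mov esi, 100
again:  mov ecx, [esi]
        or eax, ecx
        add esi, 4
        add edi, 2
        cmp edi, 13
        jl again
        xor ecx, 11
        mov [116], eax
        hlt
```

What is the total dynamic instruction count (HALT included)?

37

mov eax, 0 → eax=0
mov ecx, 3 → ecx=3
mov edi, 3 → edi=3
mov esi, 100 → esi=100
mov ecx, [esi] → ecx=M[100]=25
or eax, ecx → eax=0|25=25
add esi, 4 → esi=100+4=104
add edi, 2 → edi=3+2=5
cmp edi, 13  (cmp 5,13)
jl again: taken
mov ecx, [esi] → ecx=M[104]=18
or eax, ecx → eax=25|18=27
add esi, 4 → esi=104+4=108
add edi, 2 → edi=5+2=7
cmp edi, 13  (cmp 7,13)
jl again: taken
mov ecx, [esi] → ecx=M[108]=8
or eax, ecx → eax=27|8=27
add esi, 4 → esi=108+4=112
add edi, 2 → edi=7+2=9
cmp edi, 13  (cmp 9,13)
jl again: taken
mov ecx, [esi] → ecx=M[112]=13
or eax, ecx → eax=27|13=31
add esi, 4 → esi=112+4=116
add edi, 2 → edi=9+2=11
cmp edi, 13  (cmp 11,13)
jl again: taken
mov ecx, [esi] → ecx=M[116]=12
or eax, ecx → eax=31|12=31
add esi, 4 → esi=116+4=120
add edi, 2 → edi=11+2=13
cmp edi, 13  (cmp 13,13)
jl again: not taken
xor ecx, 11 → ecx=12^11=7
mov [116], eax → M[116]=31
halt.
Total executed instructions: 37.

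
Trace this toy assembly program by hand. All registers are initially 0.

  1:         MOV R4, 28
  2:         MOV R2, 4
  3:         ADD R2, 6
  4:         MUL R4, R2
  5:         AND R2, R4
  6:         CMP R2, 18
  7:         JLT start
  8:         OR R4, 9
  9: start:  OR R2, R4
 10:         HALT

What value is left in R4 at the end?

280

R4=28
R2=4
R2=4+6=10
R4=28*10=280
R2=10&280=8
CMP R2, 18  (cmp 8,18)
JLT start: taken
R2=8|280=280
halt.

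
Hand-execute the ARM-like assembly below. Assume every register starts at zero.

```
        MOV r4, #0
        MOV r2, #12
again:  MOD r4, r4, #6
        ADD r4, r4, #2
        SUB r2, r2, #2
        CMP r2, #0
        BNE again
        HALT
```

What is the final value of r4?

MOV r4, #0 → r4=0
MOV r2, #12 → r2=12
MOD r4, r4, #6 → r4=0%6=0
ADD r4, r4, #2 → r4=0+2=2
SUB r2, r2, #2 → r2=12-2=10
CMP r2, #0  (cmp 10,0)
BNE again: taken
MOD r4, r4, #6 → r4=2%6=2
ADD r4, r4, #2 → r4=2+2=4
SUB r2, r2, #2 → r2=10-2=8
CMP r2, #0  (cmp 8,0)
BNE again: taken
MOD r4, r4, #6 → r4=4%6=4
ADD r4, r4, #2 → r4=4+2=6
SUB r2, r2, #2 → r2=8-2=6
CMP r2, #0  (cmp 6,0)
BNE again: taken
MOD r4, r4, #6 → r4=6%6=0
ADD r4, r4, #2 → r4=0+2=2
SUB r2, r2, #2 → r2=6-2=4
CMP r2, #0  (cmp 4,0)
BNE again: taken
MOD r4, r4, #6 → r4=2%6=2
ADD r4, r4, #2 → r4=2+2=4
SUB r2, r2, #2 → r2=4-2=2
CMP r2, #0  (cmp 2,0)
BNE again: taken
MOD r4, r4, #6 → r4=4%6=4
ADD r4, r4, #2 → r4=4+2=6
SUB r2, r2, #2 → r2=2-2=0
CMP r2, #0  (cmp 0,0)
BNE again: not taken
halt.

6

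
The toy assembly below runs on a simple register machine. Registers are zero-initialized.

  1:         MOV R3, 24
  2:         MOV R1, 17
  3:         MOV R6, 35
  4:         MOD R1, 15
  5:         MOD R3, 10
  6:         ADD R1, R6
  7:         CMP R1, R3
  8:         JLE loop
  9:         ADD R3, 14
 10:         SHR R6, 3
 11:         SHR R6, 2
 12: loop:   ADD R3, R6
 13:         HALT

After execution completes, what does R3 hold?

R3=24
R1=17
R6=35
R1=17%15=2
R3=24%10=4
R1=2+35=37
CMP R1, R3  (cmp 37,4)
JLE loop: not taken
R3=4+14=18
R6=35>>3=4
R6=4>>2=1
R3=18+1=19
halt.

19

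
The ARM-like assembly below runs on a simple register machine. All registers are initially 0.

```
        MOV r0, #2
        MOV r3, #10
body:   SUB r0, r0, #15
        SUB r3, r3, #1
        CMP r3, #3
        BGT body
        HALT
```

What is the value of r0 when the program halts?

-103

MOV r0, #2 → r0=2
MOV r3, #10 → r3=10
SUB r0, r0, #15 → r0=2-15=-13
SUB r3, r3, #1 → r3=10-1=9
CMP r3, #3  (cmp 9,3)
BGT body: taken
SUB r0, r0, #15 → r0=(-13)-15=-28
SUB r3, r3, #1 → r3=9-1=8
CMP r3, #3  (cmp 8,3)
BGT body: taken
SUB r0, r0, #15 → r0=(-28)-15=-43
SUB r3, r3, #1 → r3=8-1=7
CMP r3, #3  (cmp 7,3)
BGT body: taken
SUB r0, r0, #15 → r0=(-43)-15=-58
SUB r3, r3, #1 → r3=7-1=6
CMP r3, #3  (cmp 6,3)
BGT body: taken
SUB r0, r0, #15 → r0=(-58)-15=-73
SUB r3, r3, #1 → r3=6-1=5
CMP r3, #3  (cmp 5,3)
BGT body: taken
SUB r0, r0, #15 → r0=(-73)-15=-88
SUB r3, r3, #1 → r3=5-1=4
CMP r3, #3  (cmp 4,3)
BGT body: taken
SUB r0, r0, #15 → r0=(-88)-15=-103
SUB r3, r3, #1 → r3=4-1=3
CMP r3, #3  (cmp 3,3)
BGT body: not taken
halt.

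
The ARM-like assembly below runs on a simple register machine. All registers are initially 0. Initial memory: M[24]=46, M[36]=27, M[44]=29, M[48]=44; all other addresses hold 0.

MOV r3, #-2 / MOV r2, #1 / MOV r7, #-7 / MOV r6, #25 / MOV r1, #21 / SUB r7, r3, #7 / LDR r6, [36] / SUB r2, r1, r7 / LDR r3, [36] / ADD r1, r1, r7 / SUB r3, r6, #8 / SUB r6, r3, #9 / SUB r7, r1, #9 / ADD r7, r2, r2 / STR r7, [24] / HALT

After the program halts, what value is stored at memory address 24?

after MOV r3, #-2: r3=-2
after MOV r2, #1: r2=1
after MOV r7, #-7: r7=-7
after MOV r6, #25: r6=25
after MOV r1, #21: r1=21
after SUB r7, r3, #7: r7=(-2)-7=-9
after LDR r6, [36]: r6=M[36]=27
after SUB r2, r1, r7: r2=21-(-9)=30
after LDR r3, [36]: r3=M[36]=27
after ADD r1, r1, r7: r1=21+(-9)=12
after SUB r3, r6, #8: r3=27-8=19
after SUB r6, r3, #9: r6=19-9=10
after SUB r7, r1, #9: r7=12-9=3
after ADD r7, r2, r2: r7=30+30=60
STR r7, [24] → M[24]=60
halt.

60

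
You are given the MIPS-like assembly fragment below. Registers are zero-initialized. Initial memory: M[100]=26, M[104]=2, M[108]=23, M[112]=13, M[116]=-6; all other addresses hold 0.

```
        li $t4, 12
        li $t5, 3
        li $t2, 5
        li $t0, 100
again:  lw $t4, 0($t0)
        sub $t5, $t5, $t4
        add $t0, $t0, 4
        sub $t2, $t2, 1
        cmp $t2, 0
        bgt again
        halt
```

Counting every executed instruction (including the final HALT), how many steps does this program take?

35

after li $t4, 12: $t4=12
after li $t5, 3: $t5=3
after li $t2, 5: $t2=5
after li $t0, 100: $t0=100
after lw $t4, 0($t0): $t4=M[100]=26
after sub $t5, $t5, $t4: $t5=3-26=-23
after add $t0, $t0, 4: $t0=100+4=104
after sub $t2, $t2, 1: $t2=5-1=4
cmp $t2, 0  (cmp 4,0)
bgt again: taken
after lw $t4, 0($t0): $t4=M[104]=2
after sub $t5, $t5, $t4: $t5=(-23)-2=-25
after add $t0, $t0, 4: $t0=104+4=108
after sub $t2, $t2, 1: $t2=4-1=3
cmp $t2, 0  (cmp 3,0)
bgt again: taken
after lw $t4, 0($t0): $t4=M[108]=23
after sub $t5, $t5, $t4: $t5=(-25)-23=-48
after add $t0, $t0, 4: $t0=108+4=112
after sub $t2, $t2, 1: $t2=3-1=2
cmp $t2, 0  (cmp 2,0)
bgt again: taken
after lw $t4, 0($t0): $t4=M[112]=13
after sub $t5, $t5, $t4: $t5=(-48)-13=-61
after add $t0, $t0, 4: $t0=112+4=116
after sub $t2, $t2, 1: $t2=2-1=1
cmp $t2, 0  (cmp 1,0)
bgt again: taken
after lw $t4, 0($t0): $t4=M[116]=-6
after sub $t5, $t5, $t4: $t5=(-61)-(-6)=-55
after add $t0, $t0, 4: $t0=116+4=120
after sub $t2, $t2, 1: $t2=1-1=0
cmp $t2, 0  (cmp 0,0)
bgt again: not taken
halt.
Total executed instructions: 35.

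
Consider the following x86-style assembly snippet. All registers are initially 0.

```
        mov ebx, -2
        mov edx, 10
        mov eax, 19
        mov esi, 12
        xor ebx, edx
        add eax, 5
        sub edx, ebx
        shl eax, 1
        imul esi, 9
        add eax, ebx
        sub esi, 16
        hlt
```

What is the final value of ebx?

mov ebx, -2 → ebx=-2
mov edx, 10 → edx=10
mov eax, 19 → eax=19
mov esi, 12 → esi=12
xor ebx, edx → ebx=(-2)^10=-12
add eax, 5 → eax=19+5=24
sub edx, ebx → edx=10-(-12)=22
shl eax, 1 → eax=24<<1=48
imul esi, 9 → esi=12*9=108
add eax, ebx → eax=48+(-12)=36
sub esi, 16 → esi=108-16=92
halt.

-12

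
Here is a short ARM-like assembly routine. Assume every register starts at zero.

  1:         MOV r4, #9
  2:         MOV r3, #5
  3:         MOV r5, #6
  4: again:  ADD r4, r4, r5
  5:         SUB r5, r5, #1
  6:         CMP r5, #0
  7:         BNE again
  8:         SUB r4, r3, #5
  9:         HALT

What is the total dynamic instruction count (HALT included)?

r4=9
r3=5
r5=6
r4=9+6=15
r5=6-1=5
CMP r5, #0  (cmp 5,0)
BNE again: taken
r4=15+5=20
r5=5-1=4
CMP r5, #0  (cmp 4,0)
BNE again: taken
r4=20+4=24
r5=4-1=3
CMP r5, #0  (cmp 3,0)
BNE again: taken
r4=24+3=27
r5=3-1=2
CMP r5, #0  (cmp 2,0)
BNE again: taken
r4=27+2=29
r5=2-1=1
CMP r5, #0  (cmp 1,0)
BNE again: taken
r4=29+1=30
r5=1-1=0
CMP r5, #0  (cmp 0,0)
BNE again: not taken
r4=5-5=0
halt.
Total executed instructions: 29.

29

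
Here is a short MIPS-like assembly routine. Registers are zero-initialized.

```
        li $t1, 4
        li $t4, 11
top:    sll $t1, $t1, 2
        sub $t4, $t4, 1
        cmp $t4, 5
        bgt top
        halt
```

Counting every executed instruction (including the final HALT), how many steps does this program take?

27

after li $t1, 4: $t1=4
after li $t4, 11: $t4=11
after sll $t1, $t1, 2: $t1=4<<2=16
after sub $t4, $t4, 1: $t4=11-1=10
cmp $t4, 5  (cmp 10,5)
bgt top: taken
after sll $t1, $t1, 2: $t1=16<<2=64
after sub $t4, $t4, 1: $t4=10-1=9
cmp $t4, 5  (cmp 9,5)
bgt top: taken
after sll $t1, $t1, 2: $t1=64<<2=256
after sub $t4, $t4, 1: $t4=9-1=8
cmp $t4, 5  (cmp 8,5)
bgt top: taken
after sll $t1, $t1, 2: $t1=256<<2=1024
after sub $t4, $t4, 1: $t4=8-1=7
cmp $t4, 5  (cmp 7,5)
bgt top: taken
after sll $t1, $t1, 2: $t1=1024<<2=4096
after sub $t4, $t4, 1: $t4=7-1=6
cmp $t4, 5  (cmp 6,5)
bgt top: taken
after sll $t1, $t1, 2: $t1=4096<<2=16384
after sub $t4, $t4, 1: $t4=6-1=5
cmp $t4, 5  (cmp 5,5)
bgt top: not taken
halt.
Total executed instructions: 27.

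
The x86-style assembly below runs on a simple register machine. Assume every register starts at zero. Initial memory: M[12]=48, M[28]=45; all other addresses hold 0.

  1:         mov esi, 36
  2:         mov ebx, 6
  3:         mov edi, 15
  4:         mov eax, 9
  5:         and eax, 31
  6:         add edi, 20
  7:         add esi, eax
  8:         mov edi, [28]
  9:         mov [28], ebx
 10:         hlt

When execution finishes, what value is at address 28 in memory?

mov esi, 36 → esi=36
mov ebx, 6 → ebx=6
mov edi, 15 → edi=15
mov eax, 9 → eax=9
and eax, 31 → eax=9&31=9
add edi, 20 → edi=15+20=35
add esi, eax → esi=36+9=45
mov edi, [28] → edi=M[28]=45
mov [28], ebx → M[28]=6
halt.

6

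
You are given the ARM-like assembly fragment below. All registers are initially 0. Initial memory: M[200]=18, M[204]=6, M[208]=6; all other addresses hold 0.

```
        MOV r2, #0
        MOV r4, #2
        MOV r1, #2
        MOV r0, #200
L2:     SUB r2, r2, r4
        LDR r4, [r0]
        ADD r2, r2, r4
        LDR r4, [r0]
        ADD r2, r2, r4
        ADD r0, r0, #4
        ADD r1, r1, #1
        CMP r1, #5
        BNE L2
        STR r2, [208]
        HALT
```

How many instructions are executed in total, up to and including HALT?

33

after MOV r2, #0: r2=0
after MOV r4, #2: r4=2
after MOV r1, #2: r1=2
after MOV r0, #200: r0=200
after SUB r2, r2, r4: r2=0-2=-2
after LDR r4, [r0]: r4=M[200]=18
after ADD r2, r2, r4: r2=(-2)+18=16
after LDR r4, [r0]: r4=M[200]=18
after ADD r2, r2, r4: r2=16+18=34
after ADD r0, r0, #4: r0=200+4=204
after ADD r1, r1, #1: r1=2+1=3
CMP r1, #5  (cmp 3,5)
BNE L2: taken
after SUB r2, r2, r4: r2=34-18=16
after LDR r4, [r0]: r4=M[204]=6
after ADD r2, r2, r4: r2=16+6=22
after LDR r4, [r0]: r4=M[204]=6
after ADD r2, r2, r4: r2=22+6=28
after ADD r0, r0, #4: r0=204+4=208
after ADD r1, r1, #1: r1=3+1=4
CMP r1, #5  (cmp 4,5)
BNE L2: taken
after SUB r2, r2, r4: r2=28-6=22
after LDR r4, [r0]: r4=M[208]=6
after ADD r2, r2, r4: r2=22+6=28
after LDR r4, [r0]: r4=M[208]=6
after ADD r2, r2, r4: r2=28+6=34
after ADD r0, r0, #4: r0=208+4=212
after ADD r1, r1, #1: r1=4+1=5
CMP r1, #5  (cmp 5,5)
BNE L2: not taken
STR r2, [208] → M[208]=34
halt.
Total executed instructions: 33.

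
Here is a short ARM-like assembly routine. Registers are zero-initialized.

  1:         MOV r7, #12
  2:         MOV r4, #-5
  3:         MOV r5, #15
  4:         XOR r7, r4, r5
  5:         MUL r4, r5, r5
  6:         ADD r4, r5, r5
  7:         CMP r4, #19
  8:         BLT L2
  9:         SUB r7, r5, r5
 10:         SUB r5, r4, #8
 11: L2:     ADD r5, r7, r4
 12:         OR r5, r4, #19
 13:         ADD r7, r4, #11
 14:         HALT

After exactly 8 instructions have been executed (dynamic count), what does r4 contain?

30

MOV r7, #12 → r7=12
MOV r4, #-5 → r4=-5
MOV r5, #15 → r5=15
XOR r7, r4, r5 → r7=(-5)^15=-12
MUL r4, r5, r5 → r4=15*15=225
ADD r4, r5, r5 → r4=15+15=30
CMP r4, #19  (cmp 30,19)
BLT L2: not taken
After step 8: r4 = 30.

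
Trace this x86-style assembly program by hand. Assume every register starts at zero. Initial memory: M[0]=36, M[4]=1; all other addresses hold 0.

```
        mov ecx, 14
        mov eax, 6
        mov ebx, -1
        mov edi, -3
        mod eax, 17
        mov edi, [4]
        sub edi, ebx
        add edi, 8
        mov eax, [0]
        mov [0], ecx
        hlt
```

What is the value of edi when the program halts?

10

after mov ecx, 14: ecx=14
after mov eax, 6: eax=6
after mov ebx, -1: ebx=-1
after mov edi, -3: edi=-3
after mod eax, 17: eax=6%17=6
after mov edi, [4]: edi=M[4]=1
after sub edi, ebx: edi=1-(-1)=2
after add edi, 8: edi=2+8=10
after mov eax, [0]: eax=M[0]=36
mov [0], ecx → M[0]=14
halt.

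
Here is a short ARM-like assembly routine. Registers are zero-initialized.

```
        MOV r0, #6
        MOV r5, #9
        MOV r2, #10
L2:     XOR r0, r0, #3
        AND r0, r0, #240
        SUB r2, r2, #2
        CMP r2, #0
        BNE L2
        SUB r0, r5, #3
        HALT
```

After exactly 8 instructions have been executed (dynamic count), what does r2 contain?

8

after MOV r0, #6: r0=6
after MOV r5, #9: r5=9
after MOV r2, #10: r2=10
after XOR r0, r0, #3: r0=6^3=5
after AND r0, r0, #240: r0=5&240=0
after SUB r2, r2, #2: r2=10-2=8
CMP r2, #0  (cmp 8,0)
BNE L2: taken
After step 8: r2 = 8.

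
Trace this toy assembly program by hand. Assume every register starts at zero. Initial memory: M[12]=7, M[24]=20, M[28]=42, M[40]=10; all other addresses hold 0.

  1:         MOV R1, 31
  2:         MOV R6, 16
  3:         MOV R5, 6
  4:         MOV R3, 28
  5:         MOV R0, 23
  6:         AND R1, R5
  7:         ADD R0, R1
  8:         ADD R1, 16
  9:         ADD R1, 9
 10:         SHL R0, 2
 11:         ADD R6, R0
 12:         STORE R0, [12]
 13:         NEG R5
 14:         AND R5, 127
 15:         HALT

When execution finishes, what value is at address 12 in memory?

after MOV R1, 31: R1=31
after MOV R6, 16: R6=16
after MOV R5, 6: R5=6
after MOV R3, 28: R3=28
after MOV R0, 23: R0=23
after AND R1, R5: R1=31&6=6
after ADD R0, R1: R0=23+6=29
after ADD R1, 16: R1=6+16=22
after ADD R1, 9: R1=22+9=31
after SHL R0, 2: R0=29<<2=116
after ADD R6, R0: R6=16+116=132
STORE R0, [12] → M[12]=116
after NEG R5: R5=-(6)=-6
after AND R5, 127: R5=(-6)&127=122
halt.

116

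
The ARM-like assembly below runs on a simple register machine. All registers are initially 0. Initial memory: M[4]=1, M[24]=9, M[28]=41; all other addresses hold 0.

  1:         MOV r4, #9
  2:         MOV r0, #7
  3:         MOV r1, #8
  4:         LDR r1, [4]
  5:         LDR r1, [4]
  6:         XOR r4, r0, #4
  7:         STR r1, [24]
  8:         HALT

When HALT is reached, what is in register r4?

MOV r4, #9 → r4=9
MOV r0, #7 → r0=7
MOV r1, #8 → r1=8
LDR r1, [4] → r1=M[4]=1
LDR r1, [4] → r1=M[4]=1
XOR r4, r0, #4 → r4=7^4=3
STR r1, [24] → M[24]=1
halt.

3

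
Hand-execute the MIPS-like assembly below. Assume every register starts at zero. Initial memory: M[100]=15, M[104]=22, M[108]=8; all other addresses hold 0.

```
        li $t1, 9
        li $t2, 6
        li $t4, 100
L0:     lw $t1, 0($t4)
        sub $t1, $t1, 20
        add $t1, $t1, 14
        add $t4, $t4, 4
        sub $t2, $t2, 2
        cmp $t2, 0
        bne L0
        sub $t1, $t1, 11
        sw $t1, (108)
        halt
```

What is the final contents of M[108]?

li $t1, 9 → $t1=9
li $t2, 6 → $t2=6
li $t4, 100 → $t4=100
lw $t1, 0($t4) → $t1=M[100]=15
sub $t1, $t1, 20 → $t1=15-20=-5
add $t1, $t1, 14 → $t1=(-5)+14=9
add $t4, $t4, 4 → $t4=100+4=104
sub $t2, $t2, 2 → $t2=6-2=4
cmp $t2, 0  (cmp 4,0)
bne L0: taken
lw $t1, 0($t4) → $t1=M[104]=22
sub $t1, $t1, 20 → $t1=22-20=2
add $t1, $t1, 14 → $t1=2+14=16
add $t4, $t4, 4 → $t4=104+4=108
sub $t2, $t2, 2 → $t2=4-2=2
cmp $t2, 0  (cmp 2,0)
bne L0: taken
lw $t1, 0($t4) → $t1=M[108]=8
sub $t1, $t1, 20 → $t1=8-20=-12
add $t1, $t1, 14 → $t1=(-12)+14=2
add $t4, $t4, 4 → $t4=108+4=112
sub $t2, $t2, 2 → $t2=2-2=0
cmp $t2, 0  (cmp 0,0)
bne L0: not taken
sub $t1, $t1, 11 → $t1=2-11=-9
sw $t1, (108) → M[108]=-9
halt.

-9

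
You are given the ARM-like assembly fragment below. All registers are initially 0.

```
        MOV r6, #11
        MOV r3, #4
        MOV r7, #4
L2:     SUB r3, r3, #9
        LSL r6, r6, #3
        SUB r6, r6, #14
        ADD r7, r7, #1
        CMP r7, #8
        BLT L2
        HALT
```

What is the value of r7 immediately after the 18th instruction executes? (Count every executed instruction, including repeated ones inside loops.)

r6=11
r3=4
r7=4
r3=4-9=-5
r6=11<<3=88
r6=88-14=74
r7=4+1=5
CMP r7, #8  (cmp 5,8)
BLT L2: taken
r3=(-5)-9=-14
r6=74<<3=592
r6=592-14=578
r7=5+1=6
CMP r7, #8  (cmp 6,8)
BLT L2: taken
r3=(-14)-9=-23
r6=578<<3=4624
r6=4624-14=4610
After step 18: r7 = 6.

6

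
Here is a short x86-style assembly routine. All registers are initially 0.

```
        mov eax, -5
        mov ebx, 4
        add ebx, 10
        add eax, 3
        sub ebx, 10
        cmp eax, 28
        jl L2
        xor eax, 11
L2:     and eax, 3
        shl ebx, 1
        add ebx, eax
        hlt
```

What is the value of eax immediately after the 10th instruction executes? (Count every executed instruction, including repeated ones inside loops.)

2

mov eax, -5 → eax=-5
mov ebx, 4 → ebx=4
add ebx, 10 → ebx=4+10=14
add eax, 3 → eax=(-5)+3=-2
sub ebx, 10 → ebx=14-10=4
cmp eax, 28  (cmp -2,28)
jl L2: taken
and eax, 3 → eax=(-2)&3=2
shl ebx, 1 → ebx=4<<1=8
add ebx, eax → ebx=8+2=10
After step 10: eax = 2.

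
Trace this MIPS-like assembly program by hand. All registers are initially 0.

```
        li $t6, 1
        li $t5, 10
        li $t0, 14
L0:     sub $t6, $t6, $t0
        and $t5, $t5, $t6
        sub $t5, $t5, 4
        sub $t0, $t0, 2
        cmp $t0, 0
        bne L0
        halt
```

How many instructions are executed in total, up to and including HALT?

46

$t6=1
$t5=10
$t0=14
$t6=1-14=-13
$t5=10&(-13)=2
$t5=2-4=-2
$t0=14-2=12
cmp $t0, 0  (cmp 12,0)
bne L0: taken
$t6=(-13)-12=-25
$t5=(-2)&(-25)=-26
$t5=(-26)-4=-30
$t0=12-2=10
cmp $t0, 0  (cmp 10,0)
bne L0: taken
$t6=(-25)-10=-35
$t5=(-30)&(-35)=-64
$t5=(-64)-4=-68
$t0=10-2=8
cmp $t0, 0  (cmp 8,0)
bne L0: taken
$t6=(-35)-8=-43
$t5=(-68)&(-43)=-108
$t5=(-108)-4=-112
$t0=8-2=6
cmp $t0, 0  (cmp 6,0)
bne L0: taken
$t6=(-43)-6=-49
$t5=(-112)&(-49)=-128
$t5=(-128)-4=-132
$t0=6-2=4
cmp $t0, 0  (cmp 4,0)
bne L0: taken
$t6=(-49)-4=-53
$t5=(-132)&(-53)=-184
$t5=(-184)-4=-188
$t0=4-2=2
cmp $t0, 0  (cmp 2,0)
bne L0: taken
$t6=(-53)-2=-55
$t5=(-188)&(-55)=-192
$t5=(-192)-4=-196
$t0=2-2=0
cmp $t0, 0  (cmp 0,0)
bne L0: not taken
halt.
Total executed instructions: 46.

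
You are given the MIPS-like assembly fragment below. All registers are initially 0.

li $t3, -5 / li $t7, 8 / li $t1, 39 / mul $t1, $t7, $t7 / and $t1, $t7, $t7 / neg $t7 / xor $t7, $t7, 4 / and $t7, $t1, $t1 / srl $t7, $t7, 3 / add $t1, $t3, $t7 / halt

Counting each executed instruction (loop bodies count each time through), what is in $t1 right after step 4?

64

li $t3, -5 → $t3=-5
li $t7, 8 → $t7=8
li $t1, 39 → $t1=39
mul $t1, $t7, $t7 → $t1=8*8=64
After step 4: $t1 = 64.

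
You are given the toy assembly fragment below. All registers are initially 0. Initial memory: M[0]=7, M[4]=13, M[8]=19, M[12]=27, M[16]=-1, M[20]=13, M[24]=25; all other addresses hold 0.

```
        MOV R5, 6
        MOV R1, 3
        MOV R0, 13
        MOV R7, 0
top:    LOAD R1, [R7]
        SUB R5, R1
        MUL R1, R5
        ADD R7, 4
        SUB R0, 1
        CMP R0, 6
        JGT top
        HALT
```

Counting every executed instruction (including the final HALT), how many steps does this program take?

after MOV R5, 6: R5=6
after MOV R1, 3: R1=3
after MOV R0, 13: R0=13
after MOV R7, 0: R7=0
after LOAD R1, [R7]: R1=M[0]=7
after SUB R5, R1: R5=6-7=-1
after MUL R1, R5: R1=7*(-1)=-7
after ADD R7, 4: R7=0+4=4
after SUB R0, 1: R0=13-1=12
CMP R0, 6  (cmp 12,6)
JGT top: taken
after LOAD R1, [R7]: R1=M[4]=13
after SUB R5, R1: R5=(-1)-13=-14
after MUL R1, R5: R1=13*(-14)=-182
after ADD R7, 4: R7=4+4=8
after SUB R0, 1: R0=12-1=11
CMP R0, 6  (cmp 11,6)
JGT top: taken
after LOAD R1, [R7]: R1=M[8]=19
after SUB R5, R1: R5=(-14)-19=-33
after MUL R1, R5: R1=19*(-33)=-627
after ADD R7, 4: R7=8+4=12
after SUB R0, 1: R0=11-1=10
CMP R0, 6  (cmp 10,6)
JGT top: taken
after LOAD R1, [R7]: R1=M[12]=27
after SUB R5, R1: R5=(-33)-27=-60
after MUL R1, R5: R1=27*(-60)=-1620
after ADD R7, 4: R7=12+4=16
after SUB R0, 1: R0=10-1=9
CMP R0, 6  (cmp 9,6)
JGT top: taken
after LOAD R1, [R7]: R1=M[16]=-1
after SUB R5, R1: R5=(-60)-(-1)=-59
after MUL R1, R5: R1=(-1)*(-59)=59
after ADD R7, 4: R7=16+4=20
after SUB R0, 1: R0=9-1=8
CMP R0, 6  (cmp 8,6)
JGT top: taken
after LOAD R1, [R7]: R1=M[20]=13
after SUB R5, R1: R5=(-59)-13=-72
after MUL R1, R5: R1=13*(-72)=-936
after ADD R7, 4: R7=20+4=24
after SUB R0, 1: R0=8-1=7
CMP R0, 6  (cmp 7,6)
JGT top: taken
after LOAD R1, [R7]: R1=M[24]=25
after SUB R5, R1: R5=(-72)-25=-97
after MUL R1, R5: R1=25*(-97)=-2425
after ADD R7, 4: R7=24+4=28
after SUB R0, 1: R0=7-1=6
CMP R0, 6  (cmp 6,6)
JGT top: not taken
halt.
Total executed instructions: 54.

54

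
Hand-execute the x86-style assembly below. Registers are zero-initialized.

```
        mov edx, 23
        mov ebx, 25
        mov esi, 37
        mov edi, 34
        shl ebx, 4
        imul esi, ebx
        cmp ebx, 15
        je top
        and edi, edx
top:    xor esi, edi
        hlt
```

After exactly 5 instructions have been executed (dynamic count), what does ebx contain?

mov edx, 23 → edx=23
mov ebx, 25 → ebx=25
mov esi, 37 → esi=37
mov edi, 34 → edi=34
shl ebx, 4 → ebx=25<<4=400
After step 5: ebx = 400.

400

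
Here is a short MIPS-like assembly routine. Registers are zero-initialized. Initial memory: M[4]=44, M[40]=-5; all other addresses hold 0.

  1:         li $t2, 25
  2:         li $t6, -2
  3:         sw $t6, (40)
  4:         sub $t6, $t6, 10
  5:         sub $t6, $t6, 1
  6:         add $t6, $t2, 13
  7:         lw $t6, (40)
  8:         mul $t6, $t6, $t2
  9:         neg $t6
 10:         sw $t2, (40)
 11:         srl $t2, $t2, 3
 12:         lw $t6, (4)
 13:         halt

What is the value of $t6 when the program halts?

$t2=25
$t6=-2
sw $t6, (40) → M[40]=-2
$t6=(-2)-10=-12
$t6=(-12)-1=-13
$t6=25+13=38
$t6=M[40]=-2
$t6=(-2)*25=-50
$t6=-(-50)=50
sw $t2, (40) → M[40]=25
$t2=25>>3=3
$t6=M[4]=44
halt.

44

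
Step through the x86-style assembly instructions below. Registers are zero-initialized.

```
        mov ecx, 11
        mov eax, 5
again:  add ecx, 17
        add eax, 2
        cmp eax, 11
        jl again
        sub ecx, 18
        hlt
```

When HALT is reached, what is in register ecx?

after mov ecx, 11: ecx=11
after mov eax, 5: eax=5
after add ecx, 17: ecx=11+17=28
after add eax, 2: eax=5+2=7
cmp eax, 11  (cmp 7,11)
jl again: taken
after add ecx, 17: ecx=28+17=45
after add eax, 2: eax=7+2=9
cmp eax, 11  (cmp 9,11)
jl again: taken
after add ecx, 17: ecx=45+17=62
after add eax, 2: eax=9+2=11
cmp eax, 11  (cmp 11,11)
jl again: not taken
after sub ecx, 18: ecx=62-18=44
halt.

44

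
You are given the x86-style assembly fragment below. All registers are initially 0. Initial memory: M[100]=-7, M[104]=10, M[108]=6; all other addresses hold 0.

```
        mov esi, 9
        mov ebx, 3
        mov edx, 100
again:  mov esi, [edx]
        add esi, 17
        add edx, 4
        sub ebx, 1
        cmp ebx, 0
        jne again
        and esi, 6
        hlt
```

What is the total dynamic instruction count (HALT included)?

23

mov esi, 9 → esi=9
mov ebx, 3 → ebx=3
mov edx, 100 → edx=100
mov esi, [edx] → esi=M[100]=-7
add esi, 17 → esi=(-7)+17=10
add edx, 4 → edx=100+4=104
sub ebx, 1 → ebx=3-1=2
cmp ebx, 0  (cmp 2,0)
jne again: taken
mov esi, [edx] → esi=M[104]=10
add esi, 17 → esi=10+17=27
add edx, 4 → edx=104+4=108
sub ebx, 1 → ebx=2-1=1
cmp ebx, 0  (cmp 1,0)
jne again: taken
mov esi, [edx] → esi=M[108]=6
add esi, 17 → esi=6+17=23
add edx, 4 → edx=108+4=112
sub ebx, 1 → ebx=1-1=0
cmp ebx, 0  (cmp 0,0)
jne again: not taken
and esi, 6 → esi=23&6=6
halt.
Total executed instructions: 23.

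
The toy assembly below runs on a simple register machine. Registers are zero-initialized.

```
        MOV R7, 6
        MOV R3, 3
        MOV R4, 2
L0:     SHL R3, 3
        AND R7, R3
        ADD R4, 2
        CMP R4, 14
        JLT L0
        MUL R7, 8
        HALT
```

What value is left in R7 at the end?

0

after MOV R7, 6: R7=6
after MOV R3, 3: R3=3
after MOV R4, 2: R4=2
after SHL R3, 3: R3=3<<3=24
after AND R7, R3: R7=6&24=0
after ADD R4, 2: R4=2+2=4
CMP R4, 14  (cmp 4,14)
JLT L0: taken
after SHL R3, 3: R3=24<<3=192
after AND R7, R3: R7=0&192=0
after ADD R4, 2: R4=4+2=6
CMP R4, 14  (cmp 6,14)
JLT L0: taken
after SHL R3, 3: R3=192<<3=1536
after AND R7, R3: R7=0&1536=0
after ADD R4, 2: R4=6+2=8
CMP R4, 14  (cmp 8,14)
JLT L0: taken
after SHL R3, 3: R3=1536<<3=12288
after AND R7, R3: R7=0&12288=0
after ADD R4, 2: R4=8+2=10
CMP R4, 14  (cmp 10,14)
JLT L0: taken
after SHL R3, 3: R3=12288<<3=98304
after AND R7, R3: R7=0&98304=0
after ADD R4, 2: R4=10+2=12
CMP R4, 14  (cmp 12,14)
JLT L0: taken
after SHL R3, 3: R3=98304<<3=786432
after AND R7, R3: R7=0&786432=0
after ADD R4, 2: R4=12+2=14
CMP R4, 14  (cmp 14,14)
JLT L0: not taken
after MUL R7, 8: R7=0*8=0
halt.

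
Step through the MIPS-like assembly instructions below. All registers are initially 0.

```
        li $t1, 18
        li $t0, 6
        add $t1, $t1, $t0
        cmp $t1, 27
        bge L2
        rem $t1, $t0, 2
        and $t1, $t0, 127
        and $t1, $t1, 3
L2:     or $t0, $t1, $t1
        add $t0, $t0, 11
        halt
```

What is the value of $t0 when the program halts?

13

li $t1, 18 → $t1=18
li $t0, 6 → $t0=6
add $t1, $t1, $t0 → $t1=18+6=24
cmp $t1, 27  (cmp 24,27)
bge L2: not taken
rem $t1, $t0, 2 → $t1=6%2=0
and $t1, $t0, 127 → $t1=6&127=6
and $t1, $t1, 3 → $t1=6&3=2
or $t0, $t1, $t1 → $t0=2|2=2
add $t0, $t0, 11 → $t0=2+11=13
halt.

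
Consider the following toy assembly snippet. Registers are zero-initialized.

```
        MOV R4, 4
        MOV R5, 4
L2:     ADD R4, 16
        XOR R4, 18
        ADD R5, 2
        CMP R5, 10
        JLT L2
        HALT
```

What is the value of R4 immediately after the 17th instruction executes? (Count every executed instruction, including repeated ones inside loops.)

6

after MOV R4, 4: R4=4
after MOV R5, 4: R5=4
after ADD R4, 16: R4=4+16=20
after XOR R4, 18: R4=20^18=6
after ADD R5, 2: R5=4+2=6
CMP R5, 10  (cmp 6,10)
JLT L2: taken
after ADD R4, 16: R4=6+16=22
after XOR R4, 18: R4=22^18=4
after ADD R5, 2: R5=6+2=8
CMP R5, 10  (cmp 8,10)
JLT L2: taken
after ADD R4, 16: R4=4+16=20
after XOR R4, 18: R4=20^18=6
after ADD R5, 2: R5=8+2=10
CMP R5, 10  (cmp 10,10)
JLT L2: not taken
After step 17: R4 = 6.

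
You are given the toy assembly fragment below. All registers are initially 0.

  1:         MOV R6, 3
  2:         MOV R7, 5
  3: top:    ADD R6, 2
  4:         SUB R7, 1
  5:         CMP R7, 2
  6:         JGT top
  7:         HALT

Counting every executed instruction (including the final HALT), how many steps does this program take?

MOV R6, 3 → R6=3
MOV R7, 5 → R7=5
ADD R6, 2 → R6=3+2=5
SUB R7, 1 → R7=5-1=4
CMP R7, 2  (cmp 4,2)
JGT top: taken
ADD R6, 2 → R6=5+2=7
SUB R7, 1 → R7=4-1=3
CMP R7, 2  (cmp 3,2)
JGT top: taken
ADD R6, 2 → R6=7+2=9
SUB R7, 1 → R7=3-1=2
CMP R7, 2  (cmp 2,2)
JGT top: not taken
halt.
Total executed instructions: 15.

15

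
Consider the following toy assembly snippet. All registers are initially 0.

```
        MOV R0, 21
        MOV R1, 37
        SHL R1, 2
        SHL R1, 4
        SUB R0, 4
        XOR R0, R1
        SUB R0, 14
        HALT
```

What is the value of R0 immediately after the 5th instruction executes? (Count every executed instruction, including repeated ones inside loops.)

17

R0=21
R1=37
R1=37<<2=148
R1=148<<4=2368
R0=21-4=17
After step 5: R0 = 17.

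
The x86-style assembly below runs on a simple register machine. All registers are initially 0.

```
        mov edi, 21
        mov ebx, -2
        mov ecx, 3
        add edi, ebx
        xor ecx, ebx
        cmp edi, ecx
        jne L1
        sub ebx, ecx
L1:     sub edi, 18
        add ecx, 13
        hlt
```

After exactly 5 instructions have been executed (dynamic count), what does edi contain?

after mov edi, 21: edi=21
after mov ebx, -2: ebx=-2
after mov ecx, 3: ecx=3
after add edi, ebx: edi=21+(-2)=19
after xor ecx, ebx: ecx=3^(-2)=-3
After step 5: edi = 19.

19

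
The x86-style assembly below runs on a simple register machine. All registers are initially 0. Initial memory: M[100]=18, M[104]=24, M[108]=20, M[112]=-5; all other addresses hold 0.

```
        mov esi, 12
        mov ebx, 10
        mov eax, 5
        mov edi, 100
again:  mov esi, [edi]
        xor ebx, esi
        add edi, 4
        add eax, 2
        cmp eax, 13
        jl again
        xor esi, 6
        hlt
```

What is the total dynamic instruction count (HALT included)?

30

after mov esi, 12: esi=12
after mov ebx, 10: ebx=10
after mov eax, 5: eax=5
after mov edi, 100: edi=100
after mov esi, [edi]: esi=M[100]=18
after xor ebx, esi: ebx=10^18=24
after add edi, 4: edi=100+4=104
after add eax, 2: eax=5+2=7
cmp eax, 13  (cmp 7,13)
jl again: taken
after mov esi, [edi]: esi=M[104]=24
after xor ebx, esi: ebx=24^24=0
after add edi, 4: edi=104+4=108
after add eax, 2: eax=7+2=9
cmp eax, 13  (cmp 9,13)
jl again: taken
after mov esi, [edi]: esi=M[108]=20
after xor ebx, esi: ebx=0^20=20
after add edi, 4: edi=108+4=112
after add eax, 2: eax=9+2=11
cmp eax, 13  (cmp 11,13)
jl again: taken
after mov esi, [edi]: esi=M[112]=-5
after xor ebx, esi: ebx=20^(-5)=-17
after add edi, 4: edi=112+4=116
after add eax, 2: eax=11+2=13
cmp eax, 13  (cmp 13,13)
jl again: not taken
after xor esi, 6: esi=(-5)^6=-3
halt.
Total executed instructions: 30.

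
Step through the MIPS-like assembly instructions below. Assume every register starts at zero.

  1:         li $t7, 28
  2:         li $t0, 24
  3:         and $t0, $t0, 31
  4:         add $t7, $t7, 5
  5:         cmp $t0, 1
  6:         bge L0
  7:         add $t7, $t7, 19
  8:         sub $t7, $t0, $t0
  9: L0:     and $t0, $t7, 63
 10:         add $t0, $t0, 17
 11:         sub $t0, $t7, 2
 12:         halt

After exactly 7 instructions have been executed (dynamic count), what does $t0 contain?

33

li $t7, 28 → $t7=28
li $t0, 24 → $t0=24
and $t0, $t0, 31 → $t0=24&31=24
add $t7, $t7, 5 → $t7=28+5=33
cmp $t0, 1  (cmp 24,1)
bge L0: taken
and $t0, $t7, 63 → $t0=33&63=33
After step 7: $t0 = 33.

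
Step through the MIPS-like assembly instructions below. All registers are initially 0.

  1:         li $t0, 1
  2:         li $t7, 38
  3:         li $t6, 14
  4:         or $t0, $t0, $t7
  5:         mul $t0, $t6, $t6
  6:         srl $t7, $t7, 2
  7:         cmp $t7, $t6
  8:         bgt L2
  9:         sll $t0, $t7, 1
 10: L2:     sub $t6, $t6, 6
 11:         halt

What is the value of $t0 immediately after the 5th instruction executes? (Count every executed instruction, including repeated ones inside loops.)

196

$t0=1
$t7=38
$t6=14
$t0=1|38=39
$t0=14*14=196
After step 5: $t0 = 196.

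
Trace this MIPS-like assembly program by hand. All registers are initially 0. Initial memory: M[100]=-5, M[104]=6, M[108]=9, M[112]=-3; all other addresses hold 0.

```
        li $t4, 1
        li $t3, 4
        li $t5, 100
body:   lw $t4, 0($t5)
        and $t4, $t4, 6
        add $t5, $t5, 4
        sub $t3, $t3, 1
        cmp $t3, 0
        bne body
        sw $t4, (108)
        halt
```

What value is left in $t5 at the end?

116

after li $t4, 1: $t4=1
after li $t3, 4: $t3=4
after li $t5, 100: $t5=100
after lw $t4, 0($t5): $t4=M[100]=-5
after and $t4, $t4, 6: $t4=(-5)&6=2
after add $t5, $t5, 4: $t5=100+4=104
after sub $t3, $t3, 1: $t3=4-1=3
cmp $t3, 0  (cmp 3,0)
bne body: taken
after lw $t4, 0($t5): $t4=M[104]=6
after and $t4, $t4, 6: $t4=6&6=6
after add $t5, $t5, 4: $t5=104+4=108
after sub $t3, $t3, 1: $t3=3-1=2
cmp $t3, 0  (cmp 2,0)
bne body: taken
after lw $t4, 0($t5): $t4=M[108]=9
after and $t4, $t4, 6: $t4=9&6=0
after add $t5, $t5, 4: $t5=108+4=112
after sub $t3, $t3, 1: $t3=2-1=1
cmp $t3, 0  (cmp 1,0)
bne body: taken
after lw $t4, 0($t5): $t4=M[112]=-3
after and $t4, $t4, 6: $t4=(-3)&6=4
after add $t5, $t5, 4: $t5=112+4=116
after sub $t3, $t3, 1: $t3=1-1=0
cmp $t3, 0  (cmp 0,0)
bne body: not taken
sw $t4, (108) → M[108]=4
halt.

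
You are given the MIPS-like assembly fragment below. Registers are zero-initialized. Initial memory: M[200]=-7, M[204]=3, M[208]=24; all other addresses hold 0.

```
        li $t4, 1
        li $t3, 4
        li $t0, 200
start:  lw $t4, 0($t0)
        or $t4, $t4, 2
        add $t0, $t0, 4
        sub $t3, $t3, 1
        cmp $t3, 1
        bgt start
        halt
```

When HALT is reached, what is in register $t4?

26

li $t4, 1 → $t4=1
li $t3, 4 → $t3=4
li $t0, 200 → $t0=200
lw $t4, 0($t0) → $t4=M[200]=-7
or $t4, $t4, 2 → $t4=(-7)|2=-5
add $t0, $t0, 4 → $t0=200+4=204
sub $t3, $t3, 1 → $t3=4-1=3
cmp $t3, 1  (cmp 3,1)
bgt start: taken
lw $t4, 0($t0) → $t4=M[204]=3
or $t4, $t4, 2 → $t4=3|2=3
add $t0, $t0, 4 → $t0=204+4=208
sub $t3, $t3, 1 → $t3=3-1=2
cmp $t3, 1  (cmp 2,1)
bgt start: taken
lw $t4, 0($t0) → $t4=M[208]=24
or $t4, $t4, 2 → $t4=24|2=26
add $t0, $t0, 4 → $t0=208+4=212
sub $t3, $t3, 1 → $t3=2-1=1
cmp $t3, 1  (cmp 1,1)
bgt start: not taken
halt.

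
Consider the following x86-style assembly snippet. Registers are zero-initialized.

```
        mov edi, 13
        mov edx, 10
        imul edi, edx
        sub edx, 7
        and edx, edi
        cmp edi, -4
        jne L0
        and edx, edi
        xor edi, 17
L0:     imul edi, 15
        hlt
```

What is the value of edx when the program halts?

after mov edi, 13: edi=13
after mov edx, 10: edx=10
after imul edi, edx: edi=13*10=130
after sub edx, 7: edx=10-7=3
after and edx, edi: edx=3&130=2
cmp edi, -4  (cmp 130,-4)
jne L0: taken
after imul edi, 15: edi=130*15=1950
halt.

2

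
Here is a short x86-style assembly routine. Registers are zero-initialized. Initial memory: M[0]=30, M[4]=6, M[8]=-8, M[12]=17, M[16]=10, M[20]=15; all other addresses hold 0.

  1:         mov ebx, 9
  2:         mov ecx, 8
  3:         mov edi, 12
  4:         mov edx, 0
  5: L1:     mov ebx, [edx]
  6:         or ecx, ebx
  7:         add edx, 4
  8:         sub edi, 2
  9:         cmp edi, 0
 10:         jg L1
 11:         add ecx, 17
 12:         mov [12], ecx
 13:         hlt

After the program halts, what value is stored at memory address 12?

16

after mov ebx, 9: ebx=9
after mov ecx, 8: ecx=8
after mov edi, 12: edi=12
after mov edx, 0: edx=0
after mov ebx, [edx]: ebx=M[0]=30
after or ecx, ebx: ecx=8|30=30
after add edx, 4: edx=0+4=4
after sub edi, 2: edi=12-2=10
cmp edi, 0  (cmp 10,0)
jg L1: taken
after mov ebx, [edx]: ebx=M[4]=6
after or ecx, ebx: ecx=30|6=30
after add edx, 4: edx=4+4=8
after sub edi, 2: edi=10-2=8
cmp edi, 0  (cmp 8,0)
jg L1: taken
after mov ebx, [edx]: ebx=M[8]=-8
after or ecx, ebx: ecx=30|(-8)=-2
after add edx, 4: edx=8+4=12
after sub edi, 2: edi=8-2=6
cmp edi, 0  (cmp 6,0)
jg L1: taken
after mov ebx, [edx]: ebx=M[12]=17
after or ecx, ebx: ecx=(-2)|17=-1
after add edx, 4: edx=12+4=16
after sub edi, 2: edi=6-2=4
cmp edi, 0  (cmp 4,0)
jg L1: taken
after mov ebx, [edx]: ebx=M[16]=10
after or ecx, ebx: ecx=(-1)|10=-1
after add edx, 4: edx=16+4=20
after sub edi, 2: edi=4-2=2
cmp edi, 0  (cmp 2,0)
jg L1: taken
after mov ebx, [edx]: ebx=M[20]=15
after or ecx, ebx: ecx=(-1)|15=-1
after add edx, 4: edx=20+4=24
after sub edi, 2: edi=2-2=0
cmp edi, 0  (cmp 0,0)
jg L1: not taken
after add ecx, 17: ecx=(-1)+17=16
mov [12], ecx → M[12]=16
halt.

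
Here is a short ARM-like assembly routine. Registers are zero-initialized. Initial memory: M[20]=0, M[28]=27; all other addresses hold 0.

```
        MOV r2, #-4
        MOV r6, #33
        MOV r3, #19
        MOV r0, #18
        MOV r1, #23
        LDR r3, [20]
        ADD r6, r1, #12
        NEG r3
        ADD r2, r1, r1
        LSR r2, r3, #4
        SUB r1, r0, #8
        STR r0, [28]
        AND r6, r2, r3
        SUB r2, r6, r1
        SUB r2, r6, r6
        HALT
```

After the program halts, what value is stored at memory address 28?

r2=-4
r6=33
r3=19
r0=18
r1=23
r3=M[20]=0
r6=23+12=35
r3=-(0)=0
r2=23+23=46
r2=0>>4=0
r1=18-8=10
STR r0, [28] → M[28]=18
r6=0&0=0
r2=0-10=-10
r2=0-0=0
halt.

18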